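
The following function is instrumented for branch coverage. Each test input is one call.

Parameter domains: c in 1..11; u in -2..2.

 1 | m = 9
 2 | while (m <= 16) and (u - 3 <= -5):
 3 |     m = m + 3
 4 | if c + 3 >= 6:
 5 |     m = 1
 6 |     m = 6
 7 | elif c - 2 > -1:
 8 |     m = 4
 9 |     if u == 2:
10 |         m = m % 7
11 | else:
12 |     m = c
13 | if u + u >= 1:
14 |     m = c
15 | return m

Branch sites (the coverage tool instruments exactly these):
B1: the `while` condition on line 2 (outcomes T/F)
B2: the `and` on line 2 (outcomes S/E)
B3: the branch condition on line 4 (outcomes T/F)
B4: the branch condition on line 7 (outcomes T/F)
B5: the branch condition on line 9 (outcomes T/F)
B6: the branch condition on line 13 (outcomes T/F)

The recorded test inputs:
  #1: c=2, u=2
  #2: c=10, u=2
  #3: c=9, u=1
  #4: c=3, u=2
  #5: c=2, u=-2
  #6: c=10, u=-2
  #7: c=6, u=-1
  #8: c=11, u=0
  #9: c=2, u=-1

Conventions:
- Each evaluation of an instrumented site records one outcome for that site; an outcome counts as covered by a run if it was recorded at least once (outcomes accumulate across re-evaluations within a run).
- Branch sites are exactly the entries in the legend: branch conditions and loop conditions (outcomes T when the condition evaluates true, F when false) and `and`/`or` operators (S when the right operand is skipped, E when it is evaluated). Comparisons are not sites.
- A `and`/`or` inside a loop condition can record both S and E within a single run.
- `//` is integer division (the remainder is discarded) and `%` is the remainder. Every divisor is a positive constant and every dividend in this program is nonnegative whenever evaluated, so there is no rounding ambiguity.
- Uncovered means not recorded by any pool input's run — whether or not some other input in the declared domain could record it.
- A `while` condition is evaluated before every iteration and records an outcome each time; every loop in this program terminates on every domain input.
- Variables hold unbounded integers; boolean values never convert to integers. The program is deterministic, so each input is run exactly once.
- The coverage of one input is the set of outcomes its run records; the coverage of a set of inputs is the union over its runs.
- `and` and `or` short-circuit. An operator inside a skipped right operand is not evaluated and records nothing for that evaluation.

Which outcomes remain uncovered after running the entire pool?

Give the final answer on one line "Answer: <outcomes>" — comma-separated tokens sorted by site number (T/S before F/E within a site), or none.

test 1 (c=2, u=2) hits B1=F, B2=E, B3=F, B4=T, B5=T, B6=T
test 2 (c=10, u=2) hits B1=F, B2=E, B3=T, B6=T
test 3 (c=9, u=1) hits B1=F, B2=E, B3=T, B6=T
test 4 (c=3, u=2) hits B1=F, B2=E, B3=T, B6=T
test 5 (c=2, u=-2) hits B1=T, B1=F, B2=S, B2=E, B3=F, B4=T, B5=F, B6=F
test 6 (c=10, u=-2) hits B1=T, B1=F, B2=S, B2=E, B3=T, B6=F
test 7 (c=6, u=-1) hits B1=F, B2=E, B3=T, B6=F
test 8 (c=11, u=0) hits B1=F, B2=E, B3=T, B6=F
test 9 (c=2, u=-1) hits B1=F, B2=E, B3=F, B4=T, B5=F, B6=F
union over the pool: B1=T, B1=F, B2=S, B2=E, B3=T, B3=F, B4=T, B5=T, B5=F, B6=T, B6=F
uncovered (1 of 12): B4=F

Answer: B4=F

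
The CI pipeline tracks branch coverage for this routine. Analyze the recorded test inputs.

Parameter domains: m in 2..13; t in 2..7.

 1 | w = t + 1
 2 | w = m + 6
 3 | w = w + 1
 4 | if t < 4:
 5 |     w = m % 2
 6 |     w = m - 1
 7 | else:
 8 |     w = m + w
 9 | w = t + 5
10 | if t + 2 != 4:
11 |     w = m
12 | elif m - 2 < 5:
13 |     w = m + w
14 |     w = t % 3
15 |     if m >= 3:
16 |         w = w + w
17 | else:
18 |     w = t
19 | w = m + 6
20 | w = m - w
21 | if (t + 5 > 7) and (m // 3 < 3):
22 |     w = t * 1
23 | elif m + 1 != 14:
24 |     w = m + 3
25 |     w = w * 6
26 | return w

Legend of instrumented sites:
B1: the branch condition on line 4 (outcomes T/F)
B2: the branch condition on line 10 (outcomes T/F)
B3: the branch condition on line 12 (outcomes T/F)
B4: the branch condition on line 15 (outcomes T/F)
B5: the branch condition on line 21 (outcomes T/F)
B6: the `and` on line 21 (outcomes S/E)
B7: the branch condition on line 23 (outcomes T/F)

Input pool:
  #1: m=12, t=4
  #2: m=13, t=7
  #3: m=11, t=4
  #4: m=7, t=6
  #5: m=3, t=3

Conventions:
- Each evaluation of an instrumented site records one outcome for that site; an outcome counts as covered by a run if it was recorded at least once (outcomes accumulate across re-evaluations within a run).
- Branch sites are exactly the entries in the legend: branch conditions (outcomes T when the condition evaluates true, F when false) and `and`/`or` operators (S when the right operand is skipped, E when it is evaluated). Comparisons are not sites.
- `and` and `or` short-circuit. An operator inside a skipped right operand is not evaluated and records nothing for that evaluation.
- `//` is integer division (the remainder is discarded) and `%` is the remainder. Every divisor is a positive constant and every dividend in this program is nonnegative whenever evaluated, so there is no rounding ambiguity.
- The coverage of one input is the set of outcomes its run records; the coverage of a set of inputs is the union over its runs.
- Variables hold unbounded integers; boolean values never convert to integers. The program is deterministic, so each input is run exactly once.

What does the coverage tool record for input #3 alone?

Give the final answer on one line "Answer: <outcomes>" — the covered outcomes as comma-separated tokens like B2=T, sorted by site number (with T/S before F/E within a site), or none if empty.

Tracing the run of input #3 (m=11, t=4):
  B1->F, B2->T, B6->E, B5->F, B7->T
distinct outcomes covered: B1=F, B2=T, B5=F, B6=E, B7=T

Answer: B1=F, B2=T, B5=F, B6=E, B7=T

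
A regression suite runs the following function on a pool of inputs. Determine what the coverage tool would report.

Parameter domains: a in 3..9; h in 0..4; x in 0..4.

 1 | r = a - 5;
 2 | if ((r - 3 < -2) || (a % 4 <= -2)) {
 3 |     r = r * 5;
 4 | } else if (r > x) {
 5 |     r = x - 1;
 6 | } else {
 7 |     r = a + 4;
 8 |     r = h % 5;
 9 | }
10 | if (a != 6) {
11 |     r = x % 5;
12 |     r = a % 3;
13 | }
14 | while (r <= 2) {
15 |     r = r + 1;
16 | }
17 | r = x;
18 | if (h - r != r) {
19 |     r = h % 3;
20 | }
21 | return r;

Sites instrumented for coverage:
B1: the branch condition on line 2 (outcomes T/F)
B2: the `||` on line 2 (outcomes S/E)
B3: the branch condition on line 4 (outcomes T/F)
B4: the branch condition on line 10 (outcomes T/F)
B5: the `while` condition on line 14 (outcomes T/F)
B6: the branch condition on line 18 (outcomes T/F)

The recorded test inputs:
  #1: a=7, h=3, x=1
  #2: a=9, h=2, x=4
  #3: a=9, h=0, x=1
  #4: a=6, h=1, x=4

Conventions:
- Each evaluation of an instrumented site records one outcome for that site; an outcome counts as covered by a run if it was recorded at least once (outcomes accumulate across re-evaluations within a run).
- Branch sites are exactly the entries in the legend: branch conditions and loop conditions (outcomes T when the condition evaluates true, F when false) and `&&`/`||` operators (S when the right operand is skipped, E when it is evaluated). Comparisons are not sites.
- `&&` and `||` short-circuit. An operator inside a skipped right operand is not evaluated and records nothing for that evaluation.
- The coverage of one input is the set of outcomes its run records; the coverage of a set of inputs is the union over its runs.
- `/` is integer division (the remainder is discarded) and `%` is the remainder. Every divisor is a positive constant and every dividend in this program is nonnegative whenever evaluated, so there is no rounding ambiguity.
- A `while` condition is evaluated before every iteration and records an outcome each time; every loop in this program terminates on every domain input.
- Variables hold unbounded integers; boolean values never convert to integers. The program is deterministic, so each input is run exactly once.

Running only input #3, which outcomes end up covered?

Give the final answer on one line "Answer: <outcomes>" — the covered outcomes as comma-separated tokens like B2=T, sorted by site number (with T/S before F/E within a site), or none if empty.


Running input #3 (a=9, h=0, x=1), event by event:
  B2->E, B1->F, B3->T, B4->T, B5->T, B5->T, B5->T, B5->F, B6->T
as a set, this run covers: B1=F, B2=E, B3=T, B4=T, B5=T, B5=F, B6=T
Answer: B1=F, B2=E, B3=T, B4=T, B5=T, B5=F, B6=T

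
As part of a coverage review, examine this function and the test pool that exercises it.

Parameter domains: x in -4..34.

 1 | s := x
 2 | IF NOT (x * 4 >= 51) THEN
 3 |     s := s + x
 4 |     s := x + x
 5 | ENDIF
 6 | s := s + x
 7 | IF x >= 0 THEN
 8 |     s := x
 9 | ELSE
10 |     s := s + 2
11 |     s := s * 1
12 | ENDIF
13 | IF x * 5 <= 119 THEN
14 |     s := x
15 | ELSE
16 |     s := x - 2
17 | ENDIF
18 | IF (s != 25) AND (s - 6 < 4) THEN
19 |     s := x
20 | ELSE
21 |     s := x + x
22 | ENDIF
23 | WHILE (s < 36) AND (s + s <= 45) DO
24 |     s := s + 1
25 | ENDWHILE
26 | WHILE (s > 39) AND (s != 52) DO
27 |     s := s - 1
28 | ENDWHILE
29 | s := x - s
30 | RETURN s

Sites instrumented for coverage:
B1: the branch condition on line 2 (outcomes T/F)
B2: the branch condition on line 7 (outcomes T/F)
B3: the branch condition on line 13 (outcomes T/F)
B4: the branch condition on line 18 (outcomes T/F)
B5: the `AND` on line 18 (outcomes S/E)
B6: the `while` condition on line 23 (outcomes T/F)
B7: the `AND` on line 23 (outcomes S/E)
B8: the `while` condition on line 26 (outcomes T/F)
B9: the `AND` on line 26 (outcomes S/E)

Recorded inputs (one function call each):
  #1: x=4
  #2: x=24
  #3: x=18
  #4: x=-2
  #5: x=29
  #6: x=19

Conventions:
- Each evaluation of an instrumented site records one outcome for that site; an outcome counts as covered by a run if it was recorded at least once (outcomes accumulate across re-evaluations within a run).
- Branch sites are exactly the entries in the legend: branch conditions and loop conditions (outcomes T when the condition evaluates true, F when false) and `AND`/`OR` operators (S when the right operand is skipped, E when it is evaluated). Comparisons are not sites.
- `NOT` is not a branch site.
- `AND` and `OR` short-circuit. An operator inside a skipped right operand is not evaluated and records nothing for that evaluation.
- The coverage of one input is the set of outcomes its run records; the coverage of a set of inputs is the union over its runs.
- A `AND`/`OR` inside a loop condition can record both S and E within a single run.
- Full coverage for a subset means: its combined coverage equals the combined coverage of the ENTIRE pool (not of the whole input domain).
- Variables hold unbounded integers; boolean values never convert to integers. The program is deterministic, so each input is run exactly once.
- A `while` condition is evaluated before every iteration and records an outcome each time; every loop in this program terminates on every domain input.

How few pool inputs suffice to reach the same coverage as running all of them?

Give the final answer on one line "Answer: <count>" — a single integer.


input #1, x=4: outcomes B1=T, B2=T, B3=T, B4=T, B5=E, B6=T, B6=F, B7=E, B8=F, B9=S
input #2, x=24: outcomes B1=F, B2=T, B3=F, B4=F, B5=E, B6=F, B7=S, B8=T, B8=F, B9=S, B9=E
input #3, x=18: outcomes B1=F, B2=T, B3=T, B4=F, B5=E, B6=F, B7=S, B8=F, B9=S
input #4, x=-2: outcomes B1=T, B2=F, B3=T, B4=T, B5=E, B6=T, B6=F, B7=E, B8=F, B9=S
input #5, x=29: outcomes B1=F, B2=T, B3=F, B4=F, B5=E, B6=F, B7=S, B8=T, B8=F, B9=E
input #6, x=19: outcomes B1=F, B2=T, B3=T, B4=F, B5=E, B6=F, B7=S, B8=F, B9=S
together the pool reaches 17 outcomes: B1=T, B1=F, B2=T, B2=F, B3=T, B3=F, B4=T, B4=F, B5=E, B6=T, B6=F, B7=S, B7=E, B8=T, B8=F, B9=S, B9=E
no size-1 subset reaches all 17 outcomes (best union: 11/17)
the canonical winner is {2, 4}: size 2, full 17-outcome coverage, earliest index list among size-2 covers
Answer: 2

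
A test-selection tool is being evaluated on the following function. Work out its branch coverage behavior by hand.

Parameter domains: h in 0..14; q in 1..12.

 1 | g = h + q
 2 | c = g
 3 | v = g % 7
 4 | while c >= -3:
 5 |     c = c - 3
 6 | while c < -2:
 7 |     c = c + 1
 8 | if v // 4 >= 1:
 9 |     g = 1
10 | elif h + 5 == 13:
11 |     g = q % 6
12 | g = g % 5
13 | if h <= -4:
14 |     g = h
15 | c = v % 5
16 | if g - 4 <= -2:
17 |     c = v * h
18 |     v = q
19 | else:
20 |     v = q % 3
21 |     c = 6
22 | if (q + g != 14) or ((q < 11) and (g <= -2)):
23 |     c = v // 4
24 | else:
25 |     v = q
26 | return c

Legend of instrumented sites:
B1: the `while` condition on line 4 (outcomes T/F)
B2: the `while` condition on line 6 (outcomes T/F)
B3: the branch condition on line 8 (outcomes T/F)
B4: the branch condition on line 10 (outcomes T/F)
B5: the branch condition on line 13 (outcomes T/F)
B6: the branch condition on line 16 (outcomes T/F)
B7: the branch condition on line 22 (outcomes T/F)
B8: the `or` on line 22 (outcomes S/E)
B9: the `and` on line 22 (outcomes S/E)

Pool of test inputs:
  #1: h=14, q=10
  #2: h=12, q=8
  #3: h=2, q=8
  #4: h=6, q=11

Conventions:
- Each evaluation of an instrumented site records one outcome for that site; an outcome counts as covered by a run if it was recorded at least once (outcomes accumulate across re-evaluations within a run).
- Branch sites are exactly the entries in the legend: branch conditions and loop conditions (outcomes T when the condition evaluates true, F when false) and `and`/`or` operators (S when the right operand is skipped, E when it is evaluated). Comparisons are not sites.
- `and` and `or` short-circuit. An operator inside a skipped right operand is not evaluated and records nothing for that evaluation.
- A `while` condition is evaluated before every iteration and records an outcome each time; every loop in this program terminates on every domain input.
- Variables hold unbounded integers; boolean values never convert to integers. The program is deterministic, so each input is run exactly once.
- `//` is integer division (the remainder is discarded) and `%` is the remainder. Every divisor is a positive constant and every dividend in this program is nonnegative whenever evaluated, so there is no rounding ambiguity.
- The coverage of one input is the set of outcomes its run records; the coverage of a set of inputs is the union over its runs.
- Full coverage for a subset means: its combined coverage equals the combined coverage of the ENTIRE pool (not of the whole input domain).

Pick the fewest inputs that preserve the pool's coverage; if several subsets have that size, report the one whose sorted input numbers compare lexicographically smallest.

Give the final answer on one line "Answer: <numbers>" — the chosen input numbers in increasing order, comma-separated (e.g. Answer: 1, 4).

input #1 (h=14, q=10): covers B1=T, B1=F, B2=T, B2=F, B3=F, B4=F, B5=F, B6=F, B7=F, B8=E, B9=E
input #2 (h=12, q=8): covers B1=T, B1=F, B2=T, B2=F, B3=T, B5=F, B6=T, B7=T, B8=S
input #3 (h=2, q=8): covers B1=T, B1=F, B2=T, B2=F, B3=F, B4=F, B5=F, B6=T, B7=T, B8=S
input #4 (h=6, q=11): covers B1=T, B1=F, B2=T, B2=F, B3=F, B4=F, B5=F, B6=T, B7=T, B8=S
pool-wide coverage (15 outcomes): B1=T, B1=F, B2=T, B2=F, B3=T, B3=F, B4=F, B5=F, B6=T, B6=F, B7=T, B7=F, B8=S, B8=E, B9=E
no size-1 subset reaches all 15 outcomes (best union: 11/15)
size 2: inputs {1, 2} cover all 15 outcomes, and no lexicographically smaller subset of this size does

Answer: 1, 2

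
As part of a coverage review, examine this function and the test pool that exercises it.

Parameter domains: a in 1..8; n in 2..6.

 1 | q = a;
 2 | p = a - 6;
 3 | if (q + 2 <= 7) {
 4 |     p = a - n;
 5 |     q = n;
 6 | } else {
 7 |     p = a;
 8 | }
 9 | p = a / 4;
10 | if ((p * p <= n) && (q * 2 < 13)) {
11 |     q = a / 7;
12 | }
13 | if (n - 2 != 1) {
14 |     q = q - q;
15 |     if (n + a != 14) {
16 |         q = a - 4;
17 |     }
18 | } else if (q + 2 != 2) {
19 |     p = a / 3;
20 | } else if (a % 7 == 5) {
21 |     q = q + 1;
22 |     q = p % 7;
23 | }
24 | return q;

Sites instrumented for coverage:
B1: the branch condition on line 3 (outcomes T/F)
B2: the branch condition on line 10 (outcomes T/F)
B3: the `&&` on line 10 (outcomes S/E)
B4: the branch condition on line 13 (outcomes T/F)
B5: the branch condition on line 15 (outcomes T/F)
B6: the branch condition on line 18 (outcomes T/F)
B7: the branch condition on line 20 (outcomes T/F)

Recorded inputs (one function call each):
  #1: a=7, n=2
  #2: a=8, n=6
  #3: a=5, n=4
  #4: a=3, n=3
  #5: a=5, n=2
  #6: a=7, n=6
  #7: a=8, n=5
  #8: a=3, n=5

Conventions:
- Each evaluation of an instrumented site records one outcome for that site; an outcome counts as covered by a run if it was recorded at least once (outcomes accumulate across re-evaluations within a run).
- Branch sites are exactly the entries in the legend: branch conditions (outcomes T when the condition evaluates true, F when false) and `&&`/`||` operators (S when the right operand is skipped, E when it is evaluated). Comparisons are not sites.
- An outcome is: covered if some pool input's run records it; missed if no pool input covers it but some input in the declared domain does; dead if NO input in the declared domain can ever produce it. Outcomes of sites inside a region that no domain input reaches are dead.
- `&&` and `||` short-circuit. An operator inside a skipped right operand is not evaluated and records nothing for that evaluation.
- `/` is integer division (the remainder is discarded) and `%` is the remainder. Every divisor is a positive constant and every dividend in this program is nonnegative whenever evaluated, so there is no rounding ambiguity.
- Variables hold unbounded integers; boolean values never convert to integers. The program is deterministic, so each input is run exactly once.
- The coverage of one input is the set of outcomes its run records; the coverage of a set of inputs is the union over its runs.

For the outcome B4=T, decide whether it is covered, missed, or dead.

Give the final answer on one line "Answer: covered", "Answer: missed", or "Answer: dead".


B4=T is recorded by pool input(s) 1, 2, 3, 5, 6, 7, 8 -> covered
Answer: covered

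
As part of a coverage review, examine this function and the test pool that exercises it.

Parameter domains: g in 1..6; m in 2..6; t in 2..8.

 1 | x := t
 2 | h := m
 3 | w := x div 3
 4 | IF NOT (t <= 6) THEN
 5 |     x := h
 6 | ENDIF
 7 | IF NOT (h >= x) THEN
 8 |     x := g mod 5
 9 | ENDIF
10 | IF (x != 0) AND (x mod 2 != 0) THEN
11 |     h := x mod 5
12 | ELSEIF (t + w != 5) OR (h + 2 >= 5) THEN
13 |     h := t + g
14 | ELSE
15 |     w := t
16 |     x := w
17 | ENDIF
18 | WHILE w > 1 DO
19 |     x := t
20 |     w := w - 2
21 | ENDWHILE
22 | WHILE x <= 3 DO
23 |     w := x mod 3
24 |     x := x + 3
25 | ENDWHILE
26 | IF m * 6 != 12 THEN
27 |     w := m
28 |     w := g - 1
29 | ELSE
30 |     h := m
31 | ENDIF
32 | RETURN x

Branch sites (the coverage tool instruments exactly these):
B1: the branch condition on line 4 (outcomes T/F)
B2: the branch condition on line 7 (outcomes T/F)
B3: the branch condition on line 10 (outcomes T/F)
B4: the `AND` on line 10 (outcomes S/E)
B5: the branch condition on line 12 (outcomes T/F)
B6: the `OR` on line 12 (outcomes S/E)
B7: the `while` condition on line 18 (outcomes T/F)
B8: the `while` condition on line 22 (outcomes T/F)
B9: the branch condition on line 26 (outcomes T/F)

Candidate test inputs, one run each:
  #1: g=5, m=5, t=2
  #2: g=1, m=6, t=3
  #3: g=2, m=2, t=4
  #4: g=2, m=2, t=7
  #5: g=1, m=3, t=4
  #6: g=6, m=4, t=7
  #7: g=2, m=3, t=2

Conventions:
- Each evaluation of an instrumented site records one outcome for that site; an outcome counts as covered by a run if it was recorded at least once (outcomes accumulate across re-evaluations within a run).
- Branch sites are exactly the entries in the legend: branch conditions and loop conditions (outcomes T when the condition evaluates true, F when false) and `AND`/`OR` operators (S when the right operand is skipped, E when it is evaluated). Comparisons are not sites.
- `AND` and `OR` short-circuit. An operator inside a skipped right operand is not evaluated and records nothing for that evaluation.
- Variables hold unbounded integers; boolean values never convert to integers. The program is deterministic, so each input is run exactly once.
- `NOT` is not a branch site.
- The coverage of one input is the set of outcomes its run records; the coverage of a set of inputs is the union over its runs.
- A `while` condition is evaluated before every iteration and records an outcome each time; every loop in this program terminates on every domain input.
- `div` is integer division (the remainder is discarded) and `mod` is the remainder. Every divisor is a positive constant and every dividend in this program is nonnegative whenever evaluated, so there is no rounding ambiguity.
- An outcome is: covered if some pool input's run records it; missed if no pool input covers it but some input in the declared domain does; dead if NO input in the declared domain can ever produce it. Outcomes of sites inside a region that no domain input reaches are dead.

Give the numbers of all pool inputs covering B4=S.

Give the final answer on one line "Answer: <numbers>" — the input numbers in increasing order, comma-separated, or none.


input #1 (g=5, m=5, t=2): does not produce B4=S
input #2 (g=1, m=6, t=3): does not produce B4=S
input #3 (g=2, m=2, t=4): does not produce B4=S
input #4 (g=2, m=2, t=7): does not produce B4=S
input #5 (g=1, m=3, t=4): does not produce B4=S
input #6 (g=6, m=4, t=7): does not produce B4=S
input #7 (g=2, m=3, t=2): does not produce B4=S
Answer: none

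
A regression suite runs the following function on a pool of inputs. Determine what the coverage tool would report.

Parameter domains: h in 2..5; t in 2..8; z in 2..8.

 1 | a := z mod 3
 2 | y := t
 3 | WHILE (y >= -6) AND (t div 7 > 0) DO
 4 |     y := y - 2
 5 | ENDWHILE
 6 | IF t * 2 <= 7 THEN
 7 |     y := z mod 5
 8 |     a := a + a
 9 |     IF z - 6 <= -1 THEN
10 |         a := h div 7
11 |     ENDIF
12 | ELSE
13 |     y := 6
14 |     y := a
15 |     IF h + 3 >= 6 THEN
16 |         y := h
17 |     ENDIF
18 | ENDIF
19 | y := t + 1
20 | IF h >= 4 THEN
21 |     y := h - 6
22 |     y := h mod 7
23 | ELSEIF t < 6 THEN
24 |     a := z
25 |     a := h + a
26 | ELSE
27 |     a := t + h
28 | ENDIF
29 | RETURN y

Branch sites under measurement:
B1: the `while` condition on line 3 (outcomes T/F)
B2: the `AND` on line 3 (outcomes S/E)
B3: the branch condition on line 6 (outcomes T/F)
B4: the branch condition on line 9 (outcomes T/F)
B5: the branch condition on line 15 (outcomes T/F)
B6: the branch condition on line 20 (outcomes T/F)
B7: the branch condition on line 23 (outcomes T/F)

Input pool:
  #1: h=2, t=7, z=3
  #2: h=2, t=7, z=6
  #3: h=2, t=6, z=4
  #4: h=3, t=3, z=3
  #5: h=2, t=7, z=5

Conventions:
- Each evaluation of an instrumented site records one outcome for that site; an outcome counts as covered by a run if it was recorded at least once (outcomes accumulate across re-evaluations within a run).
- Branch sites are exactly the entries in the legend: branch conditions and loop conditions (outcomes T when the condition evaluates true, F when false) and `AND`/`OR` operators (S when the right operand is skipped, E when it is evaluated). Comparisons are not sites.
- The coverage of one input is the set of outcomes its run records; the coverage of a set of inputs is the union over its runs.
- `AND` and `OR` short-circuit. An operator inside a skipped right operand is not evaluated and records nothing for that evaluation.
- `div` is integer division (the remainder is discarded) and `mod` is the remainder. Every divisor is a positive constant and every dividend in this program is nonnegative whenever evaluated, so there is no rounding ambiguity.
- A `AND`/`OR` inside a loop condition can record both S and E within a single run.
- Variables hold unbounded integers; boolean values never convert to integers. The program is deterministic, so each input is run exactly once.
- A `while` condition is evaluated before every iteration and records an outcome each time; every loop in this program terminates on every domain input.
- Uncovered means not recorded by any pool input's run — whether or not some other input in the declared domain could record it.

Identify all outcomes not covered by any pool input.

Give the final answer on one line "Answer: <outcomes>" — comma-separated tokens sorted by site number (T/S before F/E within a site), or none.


input #1 (h=2, t=7, z=3): events B2->E, B1->T, B2->E, B1->T, B2->E, B1->T, B2->E, B1->T, B2->E, B1->T, B2->E, B1->T, B2->E, B1->T, ...; covers B1=T, B1=F, B2=S, B2=E, B3=F, B5=F, B6=F, B7=F
input #2 (h=2, t=7, z=6): events B2->E, B1->T, B2->E, B1->T, B2->E, B1->T, B2->E, B1->T, B2->E, B1->T, B2->E, B1->T, B2->E, B1->T, ...; covers B1=T, B1=F, B2=S, B2=E, B3=F, B5=F, B6=F, B7=F
input #3 (h=2, t=6, z=4): events B2->E, B1->F, B3->F, B5->F, B6->F, B7->F; covers B1=F, B2=E, B3=F, B5=F, B6=F, B7=F
input #4 (h=3, t=3, z=3): events B2->E, B1->F, B3->T, B4->T, B6->F, B7->T; covers B1=F, B2=E, B3=T, B4=T, B6=F, B7=T
input #5 (h=2, t=7, z=5): events B2->E, B1->T, B2->E, B1->T, B2->E, B1->T, B2->E, B1->T, B2->E, B1->T, B2->E, B1->T, B2->E, B1->T, ...; covers B1=T, B1=F, B2=S, B2=E, B3=F, B5=F, B6=F, B7=F
union over the pool: B1=T, B1=F, B2=S, B2=E, B3=T, B3=F, B4=T, B5=F, B6=F, B7=T, B7=F
uncovered (3 of 14): B4=F, B5=T, B6=T
Answer: B4=F, B5=T, B6=T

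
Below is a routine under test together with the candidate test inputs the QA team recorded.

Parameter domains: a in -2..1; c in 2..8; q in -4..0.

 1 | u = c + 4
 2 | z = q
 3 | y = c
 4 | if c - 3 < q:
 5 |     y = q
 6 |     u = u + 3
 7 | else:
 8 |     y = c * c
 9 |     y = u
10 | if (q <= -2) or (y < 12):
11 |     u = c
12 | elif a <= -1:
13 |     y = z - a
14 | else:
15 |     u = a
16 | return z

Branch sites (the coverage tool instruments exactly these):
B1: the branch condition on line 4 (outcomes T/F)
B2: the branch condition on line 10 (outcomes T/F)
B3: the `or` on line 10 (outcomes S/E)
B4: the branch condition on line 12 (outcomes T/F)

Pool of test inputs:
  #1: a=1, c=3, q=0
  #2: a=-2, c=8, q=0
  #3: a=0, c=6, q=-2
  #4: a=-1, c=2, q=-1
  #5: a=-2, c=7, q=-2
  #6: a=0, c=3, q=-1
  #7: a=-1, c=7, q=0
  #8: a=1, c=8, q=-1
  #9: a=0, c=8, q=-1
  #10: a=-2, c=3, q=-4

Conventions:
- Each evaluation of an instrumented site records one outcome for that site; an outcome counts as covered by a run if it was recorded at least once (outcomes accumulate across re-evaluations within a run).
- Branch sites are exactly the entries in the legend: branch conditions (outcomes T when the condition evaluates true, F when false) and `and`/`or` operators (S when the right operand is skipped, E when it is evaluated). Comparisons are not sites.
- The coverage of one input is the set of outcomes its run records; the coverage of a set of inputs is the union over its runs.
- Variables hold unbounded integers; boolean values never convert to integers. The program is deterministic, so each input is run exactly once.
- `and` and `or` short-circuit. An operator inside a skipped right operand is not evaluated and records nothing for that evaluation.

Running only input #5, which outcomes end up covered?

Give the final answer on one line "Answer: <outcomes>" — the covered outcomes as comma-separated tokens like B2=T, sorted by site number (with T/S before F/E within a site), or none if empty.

Tracing the run of input #5 (a=-2, c=7, q=-2):
  B1->F, B3->S, B2->T
distinct outcomes covered: B1=F, B2=T, B3=S

Answer: B1=F, B2=T, B3=S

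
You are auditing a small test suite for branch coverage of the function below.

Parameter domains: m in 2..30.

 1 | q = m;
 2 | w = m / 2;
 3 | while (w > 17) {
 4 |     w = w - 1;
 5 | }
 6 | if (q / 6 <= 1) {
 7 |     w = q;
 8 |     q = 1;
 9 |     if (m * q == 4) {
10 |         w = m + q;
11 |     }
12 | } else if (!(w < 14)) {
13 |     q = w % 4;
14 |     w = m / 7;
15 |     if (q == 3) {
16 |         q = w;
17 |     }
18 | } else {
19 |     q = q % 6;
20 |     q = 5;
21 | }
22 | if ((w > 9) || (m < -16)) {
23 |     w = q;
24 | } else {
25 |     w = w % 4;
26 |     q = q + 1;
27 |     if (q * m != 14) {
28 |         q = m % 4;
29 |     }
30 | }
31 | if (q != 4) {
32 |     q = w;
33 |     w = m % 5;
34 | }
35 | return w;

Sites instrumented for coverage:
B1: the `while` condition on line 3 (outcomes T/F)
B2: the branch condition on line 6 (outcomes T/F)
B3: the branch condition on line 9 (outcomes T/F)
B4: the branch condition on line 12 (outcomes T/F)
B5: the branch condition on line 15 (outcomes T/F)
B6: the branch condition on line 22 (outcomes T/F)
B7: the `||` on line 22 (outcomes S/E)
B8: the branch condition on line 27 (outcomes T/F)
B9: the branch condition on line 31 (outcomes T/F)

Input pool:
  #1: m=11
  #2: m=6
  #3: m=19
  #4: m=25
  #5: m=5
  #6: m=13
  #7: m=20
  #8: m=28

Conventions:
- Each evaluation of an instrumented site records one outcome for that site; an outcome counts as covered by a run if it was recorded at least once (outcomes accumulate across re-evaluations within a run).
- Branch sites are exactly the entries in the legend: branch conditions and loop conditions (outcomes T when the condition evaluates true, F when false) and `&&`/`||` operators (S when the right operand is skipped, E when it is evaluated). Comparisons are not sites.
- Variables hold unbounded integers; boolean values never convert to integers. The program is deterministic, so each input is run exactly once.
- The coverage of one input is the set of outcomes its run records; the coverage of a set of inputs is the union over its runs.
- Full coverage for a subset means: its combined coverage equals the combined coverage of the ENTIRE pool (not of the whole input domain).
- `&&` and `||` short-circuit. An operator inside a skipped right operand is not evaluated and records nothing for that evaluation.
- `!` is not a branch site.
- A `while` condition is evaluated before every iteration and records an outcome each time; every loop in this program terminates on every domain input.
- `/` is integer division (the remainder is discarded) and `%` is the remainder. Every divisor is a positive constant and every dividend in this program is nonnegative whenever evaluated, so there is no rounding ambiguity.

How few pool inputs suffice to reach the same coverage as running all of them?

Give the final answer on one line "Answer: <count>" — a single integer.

test 1 (m=11) fires B1->F, B2->T, B3->F, B7->S, B6->T, B9->T; hits B1=F, B2=T, B3=F, B6=T, B7=S, B9=T
test 2 (m=6) fires B1->F, B2->T, B3->F, B7->E, B6->F, B8->T, B9->T; hits B1=F, B2=T, B3=F, B6=F, B7=E, B8=T, B9=T
test 3 (m=19) fires B1->F, B2->F, B4->F, B7->E, B6->F, B8->T, B9->T; hits B1=F, B2=F, B4=F, B6=F, B7=E, B8=T, B9=T
test 4 (m=25) fires B1->F, B2->F, B4->F, B7->S, B6->T, B9->T; hits B1=F, B2=F, B4=F, B6=T, B7=S, B9=T
test 5 (m=5) fires B1->F, B2->T, B3->F, B7->E, B6->F, B8->T, B9->T; hits B1=F, B2=T, B3=F, B6=F, B7=E, B8=T, B9=T
test 6 (m=13) fires B1->F, B2->F, B4->F, B7->E, B6->F, B8->T, B9->T; hits B1=F, B2=F, B4=F, B6=F, B7=E, B8=T, B9=T
test 7 (m=20) fires B1->F, B2->F, B4->F, B7->S, B6->T, B9->T; hits B1=F, B2=F, B4=F, B6=T, B7=S, B9=T
test 8 (m=28) fires B1->F, B2->F, B4->T, B5->F, B7->E, B6->F, B8->T, B9->T; hits B1=F, B2=F, B4=T, B5=F, B6=F, B7=E, B8=T, B9=T
together the pool reaches 13 outcomes: B1=F, B2=T, B2=F, B3=F, B4=T, B4=F, B5=F, B6=T, B6=F, B7=S, B7=E, B8=T, B9=T
checked all size-1 subsets: none covers 13 outcomes (max 8/13)
checked all size-2 subsets: none covers 13 outcomes (max 12/13)
the canonical winner is {1, 3, 8}: size 3, full 13-outcome coverage, earliest index list among size-3 covers

Answer: 3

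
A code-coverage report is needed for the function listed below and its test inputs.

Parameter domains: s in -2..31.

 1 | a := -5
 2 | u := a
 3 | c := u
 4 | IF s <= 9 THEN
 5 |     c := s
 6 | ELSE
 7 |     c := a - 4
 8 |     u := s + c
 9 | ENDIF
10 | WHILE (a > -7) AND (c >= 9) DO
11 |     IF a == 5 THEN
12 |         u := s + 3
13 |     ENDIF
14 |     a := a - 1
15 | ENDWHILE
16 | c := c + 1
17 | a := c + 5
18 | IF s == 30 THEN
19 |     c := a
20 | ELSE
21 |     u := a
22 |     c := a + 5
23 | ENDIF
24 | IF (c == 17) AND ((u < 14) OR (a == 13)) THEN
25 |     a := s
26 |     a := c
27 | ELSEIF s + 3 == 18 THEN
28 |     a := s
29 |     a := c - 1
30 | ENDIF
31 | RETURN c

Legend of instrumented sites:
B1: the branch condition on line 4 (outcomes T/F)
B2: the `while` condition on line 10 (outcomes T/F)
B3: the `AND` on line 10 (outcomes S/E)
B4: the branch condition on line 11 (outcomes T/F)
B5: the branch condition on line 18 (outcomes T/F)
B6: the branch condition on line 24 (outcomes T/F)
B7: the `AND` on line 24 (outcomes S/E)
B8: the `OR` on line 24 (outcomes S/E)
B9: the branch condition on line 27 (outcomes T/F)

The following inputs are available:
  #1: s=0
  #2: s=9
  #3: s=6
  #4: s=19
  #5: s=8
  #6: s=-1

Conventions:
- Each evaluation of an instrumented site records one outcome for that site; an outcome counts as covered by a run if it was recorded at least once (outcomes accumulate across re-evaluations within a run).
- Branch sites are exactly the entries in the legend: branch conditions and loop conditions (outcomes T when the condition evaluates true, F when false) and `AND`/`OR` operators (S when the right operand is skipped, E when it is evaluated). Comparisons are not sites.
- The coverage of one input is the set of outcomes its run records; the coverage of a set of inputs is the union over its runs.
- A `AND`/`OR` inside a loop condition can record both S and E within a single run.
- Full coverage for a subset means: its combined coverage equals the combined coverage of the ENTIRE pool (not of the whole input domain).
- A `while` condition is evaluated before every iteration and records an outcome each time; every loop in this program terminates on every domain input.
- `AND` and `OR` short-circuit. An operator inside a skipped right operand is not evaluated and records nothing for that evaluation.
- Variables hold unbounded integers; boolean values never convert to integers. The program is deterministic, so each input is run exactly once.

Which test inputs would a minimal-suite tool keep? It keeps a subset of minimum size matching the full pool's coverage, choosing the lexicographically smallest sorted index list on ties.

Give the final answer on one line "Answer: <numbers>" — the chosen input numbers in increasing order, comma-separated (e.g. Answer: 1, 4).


input #1, s=0: outcomes B1=T, B2=F, B3=E, B5=F, B6=F, B7=S, B9=F
input #2, s=9: outcomes B1=T, B2=T, B2=F, B3=S, B3=E, B4=F, B5=F, B6=F, B7=S, B9=F
input #3, s=6: outcomes B1=T, B2=F, B3=E, B5=F, B6=T, B7=E, B8=S
input #4, s=19: outcomes B1=F, B2=F, B3=E, B5=F, B6=F, B7=S, B9=F
input #5, s=8: outcomes B1=T, B2=F, B3=E, B5=F, B6=F, B7=S, B9=F
input #6, s=-1: outcomes B1=T, B2=F, B3=E, B5=F, B6=F, B7=S, B9=F
together the pool reaches 14 outcomes: B1=T, B1=F, B2=T, B2=F, B3=S, B3=E, B4=F, B5=F, B6=T, B6=F, B7=S, B7=E, B8=S, B9=F
checked all size-1 subsets: none covers 14 outcomes (max 10/14)
checked all size-2 subsets: none covers 14 outcomes (max 13/14)
at size 3, {2, 3, 4} reaches all 14 outcomes; every lexicographically earlier size-3 subset fails
Answer: 2, 3, 4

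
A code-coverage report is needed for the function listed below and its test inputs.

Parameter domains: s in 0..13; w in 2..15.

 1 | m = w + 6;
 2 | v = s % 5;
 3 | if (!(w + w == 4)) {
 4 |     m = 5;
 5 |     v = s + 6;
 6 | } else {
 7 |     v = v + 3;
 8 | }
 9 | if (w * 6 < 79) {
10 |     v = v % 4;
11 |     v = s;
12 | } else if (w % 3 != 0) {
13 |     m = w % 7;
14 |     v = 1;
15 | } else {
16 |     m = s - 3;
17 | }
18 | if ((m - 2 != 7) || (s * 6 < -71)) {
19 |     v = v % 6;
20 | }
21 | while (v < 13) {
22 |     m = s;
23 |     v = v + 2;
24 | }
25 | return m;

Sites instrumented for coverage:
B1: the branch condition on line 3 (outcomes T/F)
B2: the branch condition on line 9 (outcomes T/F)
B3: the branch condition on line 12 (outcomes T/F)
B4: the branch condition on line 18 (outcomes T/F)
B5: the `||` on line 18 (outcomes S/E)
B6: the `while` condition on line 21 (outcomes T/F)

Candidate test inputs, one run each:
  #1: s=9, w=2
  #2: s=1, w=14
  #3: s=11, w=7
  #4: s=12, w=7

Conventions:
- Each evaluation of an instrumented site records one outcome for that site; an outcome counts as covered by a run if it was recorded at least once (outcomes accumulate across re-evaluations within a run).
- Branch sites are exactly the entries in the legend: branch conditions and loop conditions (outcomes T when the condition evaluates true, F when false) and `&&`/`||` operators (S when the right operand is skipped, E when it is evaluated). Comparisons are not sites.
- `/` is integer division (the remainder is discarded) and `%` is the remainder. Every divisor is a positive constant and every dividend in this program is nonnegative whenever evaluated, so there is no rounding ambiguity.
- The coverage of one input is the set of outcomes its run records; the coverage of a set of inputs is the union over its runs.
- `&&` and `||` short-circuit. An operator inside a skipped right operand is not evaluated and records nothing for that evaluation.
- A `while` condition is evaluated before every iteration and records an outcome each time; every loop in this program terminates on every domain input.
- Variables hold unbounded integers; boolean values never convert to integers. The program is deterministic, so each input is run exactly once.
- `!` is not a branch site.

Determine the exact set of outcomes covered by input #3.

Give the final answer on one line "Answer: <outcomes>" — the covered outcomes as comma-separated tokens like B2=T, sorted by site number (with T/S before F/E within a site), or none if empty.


Event log for input #3 (s=11, w=7):
  B1->T, B2->T, B5->S, B4->T, B6->T, B6->T, B6->T, B6->T, B6->F
as a set, this run covers: B1=T, B2=T, B4=T, B5=S, B6=T, B6=F
Answer: B1=T, B2=T, B4=T, B5=S, B6=T, B6=F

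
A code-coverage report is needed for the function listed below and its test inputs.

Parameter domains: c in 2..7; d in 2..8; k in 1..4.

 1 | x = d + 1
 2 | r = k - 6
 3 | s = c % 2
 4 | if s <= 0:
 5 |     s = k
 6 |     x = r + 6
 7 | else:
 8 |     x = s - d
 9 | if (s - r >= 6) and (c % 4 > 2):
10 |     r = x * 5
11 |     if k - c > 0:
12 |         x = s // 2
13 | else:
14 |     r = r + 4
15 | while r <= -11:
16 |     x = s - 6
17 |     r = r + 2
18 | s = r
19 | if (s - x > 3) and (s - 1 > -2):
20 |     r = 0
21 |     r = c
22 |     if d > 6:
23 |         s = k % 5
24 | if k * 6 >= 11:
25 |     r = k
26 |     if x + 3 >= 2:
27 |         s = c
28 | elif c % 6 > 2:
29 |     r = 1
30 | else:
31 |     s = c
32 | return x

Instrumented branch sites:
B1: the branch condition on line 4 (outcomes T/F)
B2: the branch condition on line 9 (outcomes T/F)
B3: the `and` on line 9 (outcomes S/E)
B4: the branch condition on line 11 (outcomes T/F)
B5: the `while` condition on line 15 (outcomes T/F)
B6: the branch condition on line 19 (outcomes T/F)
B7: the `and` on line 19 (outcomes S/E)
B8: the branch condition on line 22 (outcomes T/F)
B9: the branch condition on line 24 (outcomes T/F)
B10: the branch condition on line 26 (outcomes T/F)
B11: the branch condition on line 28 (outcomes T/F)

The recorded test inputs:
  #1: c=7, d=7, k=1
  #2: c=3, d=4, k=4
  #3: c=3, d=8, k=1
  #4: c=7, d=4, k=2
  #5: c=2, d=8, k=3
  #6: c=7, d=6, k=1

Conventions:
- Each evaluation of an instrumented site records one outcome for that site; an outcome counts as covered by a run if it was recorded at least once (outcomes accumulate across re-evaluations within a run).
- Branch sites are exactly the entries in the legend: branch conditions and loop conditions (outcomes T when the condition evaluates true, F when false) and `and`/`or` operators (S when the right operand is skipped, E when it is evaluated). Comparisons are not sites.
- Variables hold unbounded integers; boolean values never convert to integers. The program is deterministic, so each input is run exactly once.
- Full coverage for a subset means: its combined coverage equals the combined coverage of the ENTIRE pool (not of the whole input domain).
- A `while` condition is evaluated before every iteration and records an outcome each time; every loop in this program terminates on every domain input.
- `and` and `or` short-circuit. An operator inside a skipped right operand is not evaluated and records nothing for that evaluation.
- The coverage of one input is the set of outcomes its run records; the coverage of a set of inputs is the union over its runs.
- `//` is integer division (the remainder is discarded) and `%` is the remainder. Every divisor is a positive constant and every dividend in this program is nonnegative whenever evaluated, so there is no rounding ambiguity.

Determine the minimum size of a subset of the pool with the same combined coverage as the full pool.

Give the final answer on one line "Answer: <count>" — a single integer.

input #1 (c=7, d=7, k=1): covers B1=F, B2=T, B3=E, B4=F, B5=T, B5=F, B6=F, B7=S, B9=F, B11=F
input #2 (c=3, d=4, k=4): covers B1=F, B2=F, B3=S, B5=F, B6=T, B7=E, B8=F, B9=T, B10=F
input #3 (c=3, d=8, k=1): covers B1=F, B2=T, B3=E, B4=F, B5=T, B5=F, B6=F, B7=S, B9=F, B11=T
input #4 (c=7, d=4, k=2): covers B1=F, B2=F, B3=S, B5=F, B6=F, B7=S, B9=T, B10=F
input #5 (c=2, d=8, k=3): covers B1=T, B2=F, B3=E, B5=F, B6=F, B7=S, B9=T, B10=T
input #6 (c=7, d=6, k=1): covers B1=F, B2=T, B3=E, B4=F, B5=T, B5=F, B6=F, B7=S, B9=F, B11=F
pool-wide coverage (20 outcomes): B1=T, B1=F, B2=T, B2=F, B3=S, B3=E, B4=F, B5=T, B5=F, B6=T, B6=F, B7=S, B7=E, B8=F, B9=T, B9=F, B10=T, B10=F, B11=T, B11=F
checked all size-1 subsets: none covers 20 outcomes (max 10/20)
checked all size-2 subsets: none covers 20 outcomes (max 17/20)
checked all size-3 subsets: none covers 20 outcomes (max 19/20)
size 4: inputs {1, 2, 3, 5} cover all 20 outcomes, and no lexicographically smaller subset of this size does

Answer: 4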